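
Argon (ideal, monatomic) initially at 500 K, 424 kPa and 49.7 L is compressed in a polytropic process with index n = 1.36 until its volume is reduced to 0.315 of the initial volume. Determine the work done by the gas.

-30200 J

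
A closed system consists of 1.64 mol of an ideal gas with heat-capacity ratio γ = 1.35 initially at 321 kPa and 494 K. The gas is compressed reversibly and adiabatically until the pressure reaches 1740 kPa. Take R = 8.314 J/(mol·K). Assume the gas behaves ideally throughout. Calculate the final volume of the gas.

V₁ = nRT₁/P₁ = 1.64×8.314×494/321 = 21.0 L.
Adiabatic: T₂/T₁ = (P₂/P₁)^((γ−1)/γ) ⇒ T₂ = 494×(5.42)^0.259 = 766 K; V₂ = 6.00 L.

6.00 L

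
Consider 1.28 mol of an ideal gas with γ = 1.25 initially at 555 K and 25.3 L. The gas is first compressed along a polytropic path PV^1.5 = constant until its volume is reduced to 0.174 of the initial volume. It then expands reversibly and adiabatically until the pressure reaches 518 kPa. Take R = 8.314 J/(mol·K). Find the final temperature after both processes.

923 K

P₁ = nRT₁/V₁ = 1.28×8.314×555/25.3 = 233 kPa.
Step 1 — Polytropic n=1.5: T₂ = T₁(V₁/V₂)^(n−1) = 555×(5.75)^0.50 = 1330 K; P₂ = P₁(V₁/V₂)^n = 3220 kPa.
W = (P₁V₁−P₂V₂)/(n−1) = (233×25.3−3220×4.40)/0.50 = -16500 J.
ΔU = nCvΔT = 1.28×33.3×(1330−555) = 33000 J.
Q = ΔU + W = 16500 J.
State after step 1: P = 3220 kPa, V = 4.40 L, T = 1330 K.
Step 2 — Adiabatic: T₂/T₁ = (P₂/P₁)^((γ−1)/γ) ⇒ T₂ = 1330×(0.161)^0.200 = 923 K; V₂ = 19.0 L.
ΔU = nCvΔT = 1.28×33.3×(923−1330) = -17300 J.
Q = 0 for an adiabatic process, so W = −ΔU = 17300 J.
Net over both steps: W = 822 J, Q = 16500 J, ΔU = 15700 J.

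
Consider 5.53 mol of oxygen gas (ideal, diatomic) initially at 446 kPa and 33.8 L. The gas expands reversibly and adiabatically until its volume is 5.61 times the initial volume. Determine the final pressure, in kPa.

39.9 kPa

T₁ = P₁V₁/(nR) = 446×33.8/(5.53×8.314) = 328 K.
Adiabatic: TV^(γ−1) = const ⇒ T₂ = 328×(0.178)^0.400 = 164 K; PV^γ = const ⇒ P₂ = 39.9 kPa.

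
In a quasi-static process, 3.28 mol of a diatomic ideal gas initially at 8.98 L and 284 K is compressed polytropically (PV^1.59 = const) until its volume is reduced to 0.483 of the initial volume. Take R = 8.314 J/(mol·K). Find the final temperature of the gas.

436 K

P₁ = nRT₁/V₁ = 3.28×8.314×284/8.98 = 862 kPa.
Polytropic n=1.59: T₂ = T₁(V₁/V₂)^(n−1) = 284×(2.07)^0.59 = 436 K; P₂ = P₁(V₁/V₂)^n = 2740 kPa.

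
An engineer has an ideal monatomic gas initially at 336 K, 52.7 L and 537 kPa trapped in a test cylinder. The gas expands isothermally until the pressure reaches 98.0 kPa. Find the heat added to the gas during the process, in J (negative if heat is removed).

n = P₁V₁/(RT₁) = 537×52.7/(8.314×336) = 10.1 mol.
Isothermal: T stays 336 K; PV = const ⇒ V₂ = 289 L, P₂ = 98.0 kPa.
ΔU = 0 (ideal gas, T constant).
W = nRT ln(V₂/V₁) = 10.1×8.314×336×ln(5.48) = 48100 J.
Q = ΔU + W = 48100 J.

48100 J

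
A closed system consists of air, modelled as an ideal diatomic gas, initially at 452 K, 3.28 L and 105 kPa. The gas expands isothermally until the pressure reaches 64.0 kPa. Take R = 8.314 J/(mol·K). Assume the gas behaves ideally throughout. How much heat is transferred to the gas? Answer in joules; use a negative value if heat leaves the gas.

171 J

n = P₁V₁/(RT₁) = 105×3.28/(8.314×452) = 0.0916 mol.
Isothermal: T stays 452 K; PV = const ⇒ V₂ = 5.38 L, P₂ = 64.0 kPa.
ΔU = 0 (ideal gas, T constant).
W = nRT ln(V₂/V₁) = 0.0916×8.314×452×ln(1.64) = 171 J.
Q = ΔU + W = 171 J.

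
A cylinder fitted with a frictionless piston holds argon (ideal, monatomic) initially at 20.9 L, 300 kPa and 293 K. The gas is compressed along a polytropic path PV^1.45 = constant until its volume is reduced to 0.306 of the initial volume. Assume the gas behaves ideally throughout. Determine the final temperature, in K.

499 K

Polytropic n=1.45: T₂ = T₁(V₁/V₂)^(n−1) = 293×(3.27)^0.45 = 499 K; P₂ = P₁(V₁/V₂)^n = 1670 kPa.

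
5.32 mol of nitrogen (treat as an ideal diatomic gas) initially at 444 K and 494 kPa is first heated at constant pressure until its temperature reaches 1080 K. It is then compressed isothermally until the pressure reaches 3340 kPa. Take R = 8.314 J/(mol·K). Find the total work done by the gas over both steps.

-63200 J

V₁ = nRT₁/P₁ = 5.32×8.314×444/494 = 39.8 L.
Step 1 — Isobaric: P stays 494 kPa; V/T = const ⇒ T₂ = 1080 K, V₂ = 96.7 L.
W = PΔV = 494×(96.7−39.8) kPa·L = 28100 J.
ΔU = nCvΔT = 5.32×20.8×(1080−444) = 70300 J.
Q = ΔU + W = nCpΔT = 98500 J.
State after step 1: P = 494 kPa, V = 96.7 L, T = 1080 K.
Step 2 — Isothermal: T stays 1080 K; PV = const ⇒ V₂ = 14.3 L, P₂ = 3340 kPa.
ΔU = 0 (ideal gas, T constant).
W = nRT ln(V₂/V₁) = 5.32×8.314×1080×ln(0.148) = -91300 J.
Q = ΔU + W = -91300 J.
Net over both steps: W = -63200 J, Q = 7160 J, ΔU = 70300 J.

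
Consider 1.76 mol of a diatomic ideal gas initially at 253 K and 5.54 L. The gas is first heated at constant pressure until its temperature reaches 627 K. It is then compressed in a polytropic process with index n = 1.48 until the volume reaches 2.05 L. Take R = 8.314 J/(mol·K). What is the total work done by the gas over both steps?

-23000 J

P₁ = nRT₁/V₁ = 1.76×8.314×253/5.54 = 668 kPa.
Step 1 — Isobaric: P stays 668 kPa; V/T = const ⇒ T₂ = 627 K, V₂ = 13.7 L.
W = PΔV = 668×(13.7−5.54) kPa·L = 5470 J.
ΔU = nCvΔT = 1.76×20.8×(627−253) = 13700 J.
Q = ΔU + W = nCpΔT = 19200 J.
State after step 1: P = 668 kPa, V = 13.7 L, T = 627 K.
Step 2 — Polytropic n=1.48: T₂ = T₁(V₁/V₂)^(n−1) = 627×(6.70)^0.48 = 1560 K; P₂ = P₁(V₁/V₂)^n = 11100 kPa.
W = (P₁V₁−P₂V₂)/(n−1) = (668×13.7−11100×2.05)/0.48 = -28500 J.
ΔU = nCvΔT = 1.76×20.8×(1560−627) = 34200 J.
Q = ΔU + W = 5700 J.
Net over both steps: W = -23000 J, Q = 24900 J, ΔU = 47900 J.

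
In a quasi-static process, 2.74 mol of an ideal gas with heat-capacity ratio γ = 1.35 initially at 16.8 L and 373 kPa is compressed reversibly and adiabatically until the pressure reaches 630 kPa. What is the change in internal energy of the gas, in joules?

2610 J

T₁ = P₁V₁/(nR) = 373×16.8/(2.74×8.314) = 275 K.
Adiabatic: T₂/T₁ = (P₂/P₁)^((γ−1)/γ) ⇒ T₂ = 275×(1.69)^0.259 = 315 K; V₂ = 11.4 L.
For an ideal gas ΔU = nCvΔT with Cv = R/(γ−1) = 23.8 J/(mol·K).
ΔU = 2.74×23.8×(315−275) = 2610 J.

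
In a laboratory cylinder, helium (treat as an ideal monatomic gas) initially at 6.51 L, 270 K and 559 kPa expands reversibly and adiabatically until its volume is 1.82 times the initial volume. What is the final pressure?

206 kPa

Adiabatic: TV^(γ−1) = const ⇒ T₂ = 270×(0.549)^0.667 = 181 K; PV^γ = const ⇒ P₂ = 206 kPa.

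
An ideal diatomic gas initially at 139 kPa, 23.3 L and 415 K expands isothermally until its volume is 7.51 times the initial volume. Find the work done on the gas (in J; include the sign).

-6530 J

n = P₁V₁/(RT₁) = 139×23.3/(8.314×415) = 0.939 mol.
Isothermal: T stays 415 K; PV = const ⇒ V₂ = 175 L, P₂ = 18.5 kPa.
W = nRT ln(V₂/V₁) = 0.939×8.314×415×ln(7.51) = 6530 J.
Work done on the gas = −W_by = -6530 J.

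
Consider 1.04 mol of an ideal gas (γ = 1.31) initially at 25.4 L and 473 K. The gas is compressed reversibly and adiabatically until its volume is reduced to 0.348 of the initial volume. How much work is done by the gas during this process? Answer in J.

-5110 J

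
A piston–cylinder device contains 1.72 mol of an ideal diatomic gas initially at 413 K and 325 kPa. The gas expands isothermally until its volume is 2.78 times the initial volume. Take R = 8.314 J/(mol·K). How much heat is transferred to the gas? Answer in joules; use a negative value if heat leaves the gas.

V₁ = nRT₁/P₁ = 1.72×8.314×413/325 = 18.2 L.
Isothermal: T stays 413 K; PV = const ⇒ V₂ = 50.5 L, P₂ = 117 kPa.
ΔU = 0 (ideal gas, T constant).
W = nRT ln(V₂/V₁) = 1.72×8.314×413×ln(2.78) = 6040 J.
Q = ΔU + W = 6040 J.

6040 J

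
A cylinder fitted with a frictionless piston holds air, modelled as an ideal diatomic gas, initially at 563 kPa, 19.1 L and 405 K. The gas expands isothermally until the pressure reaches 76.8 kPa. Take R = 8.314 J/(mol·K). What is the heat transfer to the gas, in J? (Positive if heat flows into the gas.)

21400 J

n = P₁V₁/(RT₁) = 563×19.1/(8.314×405) = 3.19 mol.
Isothermal: T stays 405 K; PV = const ⇒ V₂ = 140 L, P₂ = 76.8 kPa.
ΔU = 0 (ideal gas, T constant).
W = nRT ln(V₂/V₁) = 3.19×8.314×405×ln(7.33) = 21400 J.
Q = ΔU + W = 21400 J.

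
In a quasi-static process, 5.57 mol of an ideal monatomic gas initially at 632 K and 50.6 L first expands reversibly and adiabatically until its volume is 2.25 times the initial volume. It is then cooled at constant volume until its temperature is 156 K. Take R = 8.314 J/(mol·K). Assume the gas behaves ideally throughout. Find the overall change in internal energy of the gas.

-33100 J

P₁ = nRT₁/V₁ = 5.57×8.314×632/50.6 = 578 kPa.
Step 1 — Adiabatic: TV^(γ−1) = const ⇒ T₂ = 632×(0.444)^0.667 = 368 K; PV^γ = const ⇒ P₂ = 150 kPa.
ΔU = nCvΔT = 5.57×12.5×(368−632) = -18300 J.
Q = 0 for an adiabatic process, so W = −ΔU = 18300 J.
State after step 1: P = 150 kPa, V = 114 L, T = 368 K.
Step 2 — Isochoric: V stays 114 L; P/T = const ⇒ T₂ = 156 K, P₂ = 63.5 kPa.
W = 0 (no volume change).
ΔU = nCvΔT = 5.57×12.5×(156−368) = -14700 J.
Q = ΔU = -14700 J.
Net over both steps: W = 18300 J, Q = -14700 J, ΔU = -33100 J.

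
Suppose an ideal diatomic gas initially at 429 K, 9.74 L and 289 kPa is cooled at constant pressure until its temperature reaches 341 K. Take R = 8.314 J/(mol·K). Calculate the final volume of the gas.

7.74 L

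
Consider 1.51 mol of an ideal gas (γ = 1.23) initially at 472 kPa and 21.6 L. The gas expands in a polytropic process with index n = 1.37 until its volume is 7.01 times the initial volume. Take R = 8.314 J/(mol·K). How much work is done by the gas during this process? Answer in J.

T₁ = P₁V₁/(nR) = 472×21.6/(1.51×8.314) = 812 K.
Polytropic n=1.37: T₂ = T₁(V₁/V₂)^(n−1) = 812×(0.143)^0.37 = 395 K; P₂ = P₁(V₁/V₂)^n = 32.8 kPa.
W = (P₁V₁−P₂V₂)/(n−1) = (472×21.6−32.8×151)/0.37 = 14100 J.

14100 J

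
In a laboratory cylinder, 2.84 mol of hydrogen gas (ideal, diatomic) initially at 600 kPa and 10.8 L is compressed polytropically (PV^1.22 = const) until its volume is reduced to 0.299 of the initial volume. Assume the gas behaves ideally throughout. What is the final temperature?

T₁ = P₁V₁/(nR) = 600×10.8/(2.84×8.314) = 274 K.
Polytropic n=1.22: T₂ = T₁(V₁/V₂)^(n−1) = 274×(3.34)^0.22 = 358 K; P₂ = P₁(V₁/V₂)^n = 2620 kPa.

358 K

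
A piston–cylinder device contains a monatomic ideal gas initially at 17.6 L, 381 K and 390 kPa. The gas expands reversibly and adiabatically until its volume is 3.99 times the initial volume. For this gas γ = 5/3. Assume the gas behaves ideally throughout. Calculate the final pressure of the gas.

Adiabatic: TV^(γ−1) = const ⇒ T₂ = 381×(0.251)^0.667 = 151 K; PV^γ = const ⇒ P₂ = 38.9 kPa.

38.9 kPa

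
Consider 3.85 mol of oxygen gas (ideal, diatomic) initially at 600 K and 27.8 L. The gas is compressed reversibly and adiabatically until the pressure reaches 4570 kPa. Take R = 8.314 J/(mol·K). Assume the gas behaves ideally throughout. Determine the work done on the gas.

34400 J

P₁ = nRT₁/V₁ = 3.85×8.314×600/27.8 = 691 kPa.
Adiabatic: T₂/T₁ = (P₂/P₁)^((γ−1)/γ) ⇒ T₂ = 600×(6.62)^0.286 = 1030 K; V₂ = 7.21 L.
ΔU = nCvΔT = 3.85×20.8×(1030−600) = 34400 J.
Q = 0 for an adiabatic process, so W = −ΔU = -34400 J.
Work done on the gas = −W_by = 34400 J.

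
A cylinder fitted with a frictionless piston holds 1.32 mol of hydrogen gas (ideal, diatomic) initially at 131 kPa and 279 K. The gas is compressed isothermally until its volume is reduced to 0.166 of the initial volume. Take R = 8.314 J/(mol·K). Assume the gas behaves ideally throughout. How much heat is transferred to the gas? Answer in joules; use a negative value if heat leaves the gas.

-5500 J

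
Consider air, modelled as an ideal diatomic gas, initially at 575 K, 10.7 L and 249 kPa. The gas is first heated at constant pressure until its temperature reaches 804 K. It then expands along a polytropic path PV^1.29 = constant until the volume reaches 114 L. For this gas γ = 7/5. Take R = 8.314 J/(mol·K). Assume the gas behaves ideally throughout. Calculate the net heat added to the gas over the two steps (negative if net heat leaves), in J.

5290 J

n = P₁V₁/(RT₁) = 249×10.7/(8.314×575) = 0.557 mol.
Step 1 — Isobaric: P stays 249 kPa; V/T = const ⇒ T₂ = 804 K, V₂ = 15.0 L.
W = PΔV = 249×(15.0−10.7) kPa·L = 1060 J.
ΔU = nCvΔT = 0.557×20.8×(804−575) = 2650 J.
Q = ΔU + W = nCpΔT = 3710 J.
State after step 1: P = 249 kPa, V = 15.0 L, T = 804 K.
Step 2 — Polytropic n=1.29: T₂ = T₁(V₁/V₂)^(n−1) = 804×(0.131)^0.29 = 446 K; P₂ = P₁(V₁/V₂)^n = 18.1 kPa.
W = (P₁V₁−P₂V₂)/(n−1) = (249×15.0−18.1×114)/0.29 = 5720 J.
ΔU = nCvΔT = 0.557×20.8×(446−804) = -4150 J.
Q = ΔU + W = 1570 J.
Net over both steps: W = 6780 J, Q = 5290 J, ΔU = -1490 J.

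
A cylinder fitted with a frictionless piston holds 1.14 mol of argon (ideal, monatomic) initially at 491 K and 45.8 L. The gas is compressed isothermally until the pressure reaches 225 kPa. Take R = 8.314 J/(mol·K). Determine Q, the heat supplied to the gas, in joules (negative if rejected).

P₁ = nRT₁/V₁ = 1.14×8.314×491/45.8 = 102 kPa.
Isothermal: T stays 491 K; PV = const ⇒ V₂ = 20.7 L, P₂ = 225 kPa.
ΔU = 0 (ideal gas, T constant).
W = nRT ln(V₂/V₁) = 1.14×8.314×491×ln(0.452) = -3700 J.
Q = ΔU + W = -3700 J.

-3700 J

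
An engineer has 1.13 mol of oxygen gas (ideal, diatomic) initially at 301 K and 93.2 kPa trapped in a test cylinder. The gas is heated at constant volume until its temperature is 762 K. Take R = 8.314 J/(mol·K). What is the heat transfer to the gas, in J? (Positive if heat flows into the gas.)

V₁ = nRT₁/P₁ = 1.13×8.314×301/93.2 = 30.3 L.
Isochoric: V stays 30.3 L; P/T = const ⇒ T₂ = 762 K, P₂ = 236 kPa.
W = 0 (no volume change).
ΔU = nCvΔT = 1.13×20.8×(762−301) = 10800 J.
Q = ΔU = 10800 J.

10800 J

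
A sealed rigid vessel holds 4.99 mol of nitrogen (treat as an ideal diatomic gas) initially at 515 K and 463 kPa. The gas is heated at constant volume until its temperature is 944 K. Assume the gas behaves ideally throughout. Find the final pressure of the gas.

V₁ = nRT₁/P₁ = 4.99×8.314×515/463 = 46.1 L.
Isochoric: V stays 46.1 L; P/T = const ⇒ T₂ = 944 K, P₂ = 849 kPa.

849 kPa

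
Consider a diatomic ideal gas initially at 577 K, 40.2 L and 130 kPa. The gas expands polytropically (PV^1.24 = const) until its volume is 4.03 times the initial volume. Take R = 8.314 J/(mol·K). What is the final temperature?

Polytropic n=1.24: T₂ = T₁(V₁/V₂)^(n−1) = 577×(0.248)^0.24 = 413 K; P₂ = P₁(V₁/V₂)^n = 23.1 kPa.

413 K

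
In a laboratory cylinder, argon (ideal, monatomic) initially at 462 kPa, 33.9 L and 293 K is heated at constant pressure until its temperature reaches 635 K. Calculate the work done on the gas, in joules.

-18300 J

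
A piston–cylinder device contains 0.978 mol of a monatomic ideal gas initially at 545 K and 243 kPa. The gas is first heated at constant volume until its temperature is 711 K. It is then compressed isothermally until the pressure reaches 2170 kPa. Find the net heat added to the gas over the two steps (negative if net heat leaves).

V₁ = nRT₁/P₁ = 0.978×8.314×545/243 = 18.2 L.
Step 1 — Isochoric: V stays 18.2 L; P/T = const ⇒ T₂ = 711 K, P₂ = 317 kPa.
W = 0 (no volume change).
ΔU = nCvΔT = 0.978×12.5×(711−545) = 2020 J.
Q = ΔU = 2020 J.
State after step 1: P = 317 kPa, V = 18.2 L, T = 711 K.
Step 2 — Isothermal: T stays 711 K; PV = const ⇒ V₂ = 2.66 L, P₂ = 2170 kPa.
ΔU = 0 (ideal gas, T constant).
W = nRT ln(V₂/V₁) = 0.978×8.314×711×ln(0.146) = -11100 J.
Q = ΔU + W = -11100 J.
Net over both steps: W = -11100 J, Q = -9100 J, ΔU = 2020 J.

-9100 J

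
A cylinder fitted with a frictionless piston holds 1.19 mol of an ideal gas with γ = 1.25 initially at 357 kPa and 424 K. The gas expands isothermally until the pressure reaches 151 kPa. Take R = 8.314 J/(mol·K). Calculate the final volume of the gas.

27.8 L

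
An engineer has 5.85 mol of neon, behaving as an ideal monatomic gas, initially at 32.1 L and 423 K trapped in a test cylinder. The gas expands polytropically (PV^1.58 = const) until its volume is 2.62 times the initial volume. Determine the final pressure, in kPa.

P₁ = nRT₁/V₁ = 5.85×8.314×423/32.1 = 641 kPa.
Polytropic n=1.58: T₂ = T₁(V₁/V₂)^(n−1) = 423×(0.382)^0.58 = 242 K; P₂ = P₁(V₁/V₂)^n = 140 kPa.

140 kPa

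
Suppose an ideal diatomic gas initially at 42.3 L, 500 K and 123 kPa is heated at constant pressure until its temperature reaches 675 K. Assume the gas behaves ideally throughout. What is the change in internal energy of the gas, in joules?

n = P₁V₁/(RT₁) = 123×42.3/(8.314×500) = 1.25 mol.
Isobaric: P stays 123 kPa; V/T = const ⇒ T₂ = 675 K, V₂ = 57.1 L.
For an ideal gas ΔU = nCvΔT with Cv = (5/2)R = 20.8 J/(mol·K).
ΔU = 1.25×20.8×(675−500) = 4550 J.

4550 J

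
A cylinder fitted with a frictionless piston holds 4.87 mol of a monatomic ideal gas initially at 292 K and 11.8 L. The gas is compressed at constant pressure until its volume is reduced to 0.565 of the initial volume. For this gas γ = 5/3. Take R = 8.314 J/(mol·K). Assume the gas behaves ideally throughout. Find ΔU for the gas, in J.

-7710 J

P₁ = nRT₁/V₁ = 4.87×8.314×292/11.8 = 1000 kPa.
Isobaric: P stays 1000 kPa; V/T = const ⇒ T₂ = 165 K, V₂ = 6.67 L.
For an ideal gas ΔU = nCvΔT with Cv = (3/2)R = 12.5 J/(mol·K).
ΔU = 4.87×12.5×(165−292) = -7710 J.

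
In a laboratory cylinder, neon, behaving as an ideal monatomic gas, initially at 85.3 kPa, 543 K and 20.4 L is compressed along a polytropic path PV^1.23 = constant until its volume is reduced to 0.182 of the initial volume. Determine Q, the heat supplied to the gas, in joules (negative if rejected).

n = P₁V₁/(RT₁) = 85.3×20.4/(8.314×543) = 0.385 mol.
Polytropic n=1.23: T₂ = T₁(V₁/V₂)^(n−1) = 543×(5.49)^0.23 = 803 K; P₂ = P₁(V₁/V₂)^n = 694 kPa.
W = (P₁V₁−P₂V₂)/(n−1) = (85.3×20.4−694×3.71)/0.23 = -3630 J.
ΔU = nCvΔT = 0.385×12.5×(803−543) = 1250 J.
Q = ΔU + W = -2380 J.

-2380 J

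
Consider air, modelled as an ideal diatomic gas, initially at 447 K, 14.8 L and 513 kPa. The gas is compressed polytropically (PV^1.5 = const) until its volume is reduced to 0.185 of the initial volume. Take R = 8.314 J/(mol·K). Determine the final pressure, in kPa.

6450 kPa

Polytropic n=1.5: T₂ = T₁(V₁/V₂)^(n−1) = 447×(5.41)^0.50 = 1040 K; P₂ = P₁(V₁/V₂)^n = 6450 kPa.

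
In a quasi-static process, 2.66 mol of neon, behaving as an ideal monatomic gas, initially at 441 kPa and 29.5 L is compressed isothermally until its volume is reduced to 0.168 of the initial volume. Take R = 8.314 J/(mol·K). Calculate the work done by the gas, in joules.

T₁ = P₁V₁/(nR) = 441×29.5/(2.66×8.314) = 588 K.
Isothermal: T stays 588 K; PV = const ⇒ V₂ = 4.96 L, P₂ = 2620 kPa.
W = nRT ln(V₂/V₁) = 2.66×8.314×588×ln(0.168) = -23200 J.

-23200 J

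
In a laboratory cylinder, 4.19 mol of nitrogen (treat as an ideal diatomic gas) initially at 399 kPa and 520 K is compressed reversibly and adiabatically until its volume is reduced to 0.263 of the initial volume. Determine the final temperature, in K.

887 K

V₁ = nRT₁/P₁ = 4.19×8.314×520/399 = 45.4 L.
Adiabatic: TV^(γ−1) = const ⇒ T₂ = 520×(3.80)^0.400 = 887 K; PV^γ = const ⇒ P₂ = 2590 kPa.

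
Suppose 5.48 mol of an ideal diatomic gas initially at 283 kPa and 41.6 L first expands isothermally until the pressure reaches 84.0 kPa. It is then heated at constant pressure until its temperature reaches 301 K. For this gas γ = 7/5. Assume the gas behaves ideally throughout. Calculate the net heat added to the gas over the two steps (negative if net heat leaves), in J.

21100 J

T₁ = P₁V₁/(nR) = 283×41.6/(5.48×8.314) = 258 K.
Step 1 — Isothermal: T stays 258 K; PV = const ⇒ V₂ = 140 L, P₂ = 84.0 kPa.
ΔU = 0 (ideal gas, T constant).
W = nRT ln(V₂/V₁) = 5.48×8.314×258×ln(3.37) = 14300 J.
Q = ΔU + W = 14300 J.
State after step 1: P = 84.0 kPa, V = 140 L, T = 258 K.
Step 2 — Isobaric: P stays 84.0 kPa; V/T = const ⇒ T₂ = 301 K, V₂ = 163 L.
W = PΔV = 84.0×(163−140) kPa·L = 1940 J.
ΔU = nCvΔT = 5.48×20.8×(301−258) = 4850 J.
Q = ΔU + W = nCpΔT = 6790 J.
Net over both steps: W = 16200 J, Q = 21100 J, ΔU = 4850 J.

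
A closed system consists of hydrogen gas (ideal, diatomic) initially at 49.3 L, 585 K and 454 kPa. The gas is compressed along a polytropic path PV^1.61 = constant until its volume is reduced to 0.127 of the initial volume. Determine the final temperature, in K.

Polytropic n=1.61: T₂ = T₁(V₁/V₂)^(n−1) = 585×(7.87)^0.61 = 2060 K; P₂ = P₁(V₁/V₂)^n = 12600 kPa.

2060 K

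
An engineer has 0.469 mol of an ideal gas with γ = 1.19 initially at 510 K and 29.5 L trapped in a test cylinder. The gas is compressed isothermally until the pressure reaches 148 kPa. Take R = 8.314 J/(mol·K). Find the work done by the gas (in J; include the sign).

-1560 J

P₁ = nRT₁/V₁ = 0.469×8.314×510/29.5 = 67.4 kPa.
Isothermal: T stays 510 K; PV = const ⇒ V₂ = 13.4 L, P₂ = 148 kPa.
W = nRT ln(V₂/V₁) = 0.469×8.314×510×ln(0.455) = -1560 J.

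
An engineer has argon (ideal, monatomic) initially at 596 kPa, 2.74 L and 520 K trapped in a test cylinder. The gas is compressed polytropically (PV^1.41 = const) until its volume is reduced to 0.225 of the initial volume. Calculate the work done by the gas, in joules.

-3360 J

n = P₁V₁/(RT₁) = 596×2.74/(8.314×520) = 0.378 mol.
Polytropic n=1.41: T₂ = T₁(V₁/V₂)^(n−1) = 520×(4.44)^0.41 = 959 K; P₂ = P₁(V₁/V₂)^n = 4880 kPa.
W = (P₁V₁−P₂V₂)/(n−1) = (596×2.74−4880×0.617)/0.41 = -3360 J.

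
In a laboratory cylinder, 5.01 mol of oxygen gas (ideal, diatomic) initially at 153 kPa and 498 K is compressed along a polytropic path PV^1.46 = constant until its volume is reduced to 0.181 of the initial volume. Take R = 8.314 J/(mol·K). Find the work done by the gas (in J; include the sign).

-53900 J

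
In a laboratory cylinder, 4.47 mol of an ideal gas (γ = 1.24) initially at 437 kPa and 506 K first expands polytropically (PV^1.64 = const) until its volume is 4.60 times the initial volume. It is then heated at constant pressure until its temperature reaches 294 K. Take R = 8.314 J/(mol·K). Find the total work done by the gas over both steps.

22200 J

V₁ = nRT₁/P₁ = 4.47×8.314×506/437 = 43.0 L.
Step 1 — Polytropic n=1.64: T₂ = T₁(V₁/V₂)^(n−1) = 506×(0.217)^0.64 = 191 K; P₂ = P₁(V₁/V₂)^n = 35.8 kPa.
W = (P₁V₁−P₂V₂)/(n−1) = (437×43.0−35.8×198)/0.64 = 18300 J.
ΔU = nCvΔT = 4.47×34.6×(191−506) = -48800 J.
Q = ΔU + W = -30500 J.
State after step 1: P = 35.8 kPa, V = 198 L, T = 191 K.
Step 2 — Isobaric: P stays 35.8 kPa; V/T = const ⇒ T₂ = 294 K, V₂ = 305 L.
W = PΔV = 35.8×(305−198) kPa·L = 3840 J.
ΔU = nCvΔT = 4.47×34.6×(294−191) = 16000 J.
Q = ΔU + W = nCpΔT = 19900 J.
Net over both steps: W = 22200 J, Q = -10700 J, ΔU = -32800 J.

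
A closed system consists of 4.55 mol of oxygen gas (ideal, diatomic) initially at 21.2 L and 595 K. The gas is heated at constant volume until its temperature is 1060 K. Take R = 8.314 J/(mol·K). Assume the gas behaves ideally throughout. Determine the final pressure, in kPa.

P₁ = nRT₁/V₁ = 4.55×8.314×595/21.2 = 1060 kPa.
Isochoric: V stays 21.2 L; P/T = const ⇒ T₂ = 1060 K, P₂ = 1890 kPa.

1890 kPa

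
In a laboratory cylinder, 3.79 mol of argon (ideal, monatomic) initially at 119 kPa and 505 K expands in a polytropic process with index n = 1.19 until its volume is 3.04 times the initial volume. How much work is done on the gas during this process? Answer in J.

V₁ = nRT₁/P₁ = 3.79×8.314×505/119 = 134 L.
Polytropic n=1.19: T₂ = T₁(V₁/V₂)^(n−1) = 505×(0.329)^0.19 = 409 K; P₂ = P₁(V₁/V₂)^n = 31.7 kPa.
W = (P₁V₁−P₂V₂)/(n−1) = (119×134−31.7×407)/0.19 = 15900 J.
Work done on the gas = −W_by = -15900 J.

-15900 J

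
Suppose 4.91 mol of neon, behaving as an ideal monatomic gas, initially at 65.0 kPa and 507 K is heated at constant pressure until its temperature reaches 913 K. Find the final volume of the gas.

V₁ = nRT₁/P₁ = 4.91×8.314×507/65.0 = 318 L.
Isobaric: P stays 65.0 kPa; V/T = const ⇒ T₂ = 913 K, V₂ = 573 L.

573 L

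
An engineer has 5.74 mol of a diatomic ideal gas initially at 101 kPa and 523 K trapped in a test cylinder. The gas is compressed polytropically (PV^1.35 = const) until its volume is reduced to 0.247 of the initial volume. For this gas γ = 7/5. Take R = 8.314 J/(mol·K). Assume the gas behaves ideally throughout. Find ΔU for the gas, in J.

V₁ = nRT₁/P₁ = 5.74×8.314×523/101 = 247 L.
Polytropic n=1.35: T₂ = T₁(V₁/V₂)^(n−1) = 523×(4.05)^0.35 = 853 K; P₂ = P₁(V₁/V₂)^n = 667 kPa.
For an ideal gas ΔU = nCvΔT with Cv = (5/2)R = 20.8 J/(mol·K).
ΔU = 5.74×20.8×(853−523) = 39400 J.

39400 J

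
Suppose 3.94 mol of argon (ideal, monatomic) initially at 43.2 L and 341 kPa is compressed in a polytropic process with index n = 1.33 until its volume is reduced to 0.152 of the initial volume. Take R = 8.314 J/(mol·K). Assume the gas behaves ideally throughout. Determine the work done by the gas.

T₁ = P₁V₁/(nR) = 341×43.2/(3.94×8.314) = 450 K.
Polytropic n=1.33: T₂ = T₁(V₁/V₂)^(n−1) = 450×(6.58)^0.33 = 837 K; P₂ = P₁(V₁/V₂)^n = 4180 kPa.
W = (P₁V₁−P₂V₂)/(n−1) = (341×43.2−4180×6.57)/0.33 = -38500 J.

-38500 J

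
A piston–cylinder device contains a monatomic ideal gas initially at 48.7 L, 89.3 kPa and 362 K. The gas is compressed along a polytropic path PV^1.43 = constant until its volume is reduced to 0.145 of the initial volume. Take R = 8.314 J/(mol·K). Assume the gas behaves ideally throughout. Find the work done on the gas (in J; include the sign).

n = P₁V₁/(RT₁) = 89.3×48.7/(8.314×362) = 1.44 mol.
Polytropic n=1.43: T₂ = T₁(V₁/V₂)^(n−1) = 362×(6.90)^0.43 = 830 K; P₂ = P₁(V₁/V₂)^n = 1410 kPa.
W = (P₁V₁−P₂V₂)/(n−1) = (89.3×48.7−1410×7.06)/0.43 = -13100 J.
Work done on the gas = −W_by = 13100 J.

13100 J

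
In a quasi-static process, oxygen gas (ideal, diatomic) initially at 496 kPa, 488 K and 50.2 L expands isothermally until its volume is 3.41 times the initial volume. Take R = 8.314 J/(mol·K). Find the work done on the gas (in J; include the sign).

n = P₁V₁/(RT₁) = 496×50.2/(8.314×488) = 6.14 mol.
Isothermal: T stays 488 K; PV = const ⇒ V₂ = 171 L, P₂ = 145 kPa.
W = nRT ln(V₂/V₁) = 6.14×8.314×488×ln(3.41) = 30500 J.
Work done on the gas = −W_by = -30500 J.

-30500 J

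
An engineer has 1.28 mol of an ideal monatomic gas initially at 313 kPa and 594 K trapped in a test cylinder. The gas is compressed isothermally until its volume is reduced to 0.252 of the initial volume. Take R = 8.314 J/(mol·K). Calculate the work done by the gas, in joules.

-8710 J

V₁ = nRT₁/P₁ = 1.28×8.314×594/313 = 20.2 L.
Isothermal: T stays 594 K; PV = const ⇒ V₂ = 5.09 L, P₂ = 1240 kPa.
W = nRT ln(V₂/V₁) = 1.28×8.314×594×ln(0.252) = -8710 J.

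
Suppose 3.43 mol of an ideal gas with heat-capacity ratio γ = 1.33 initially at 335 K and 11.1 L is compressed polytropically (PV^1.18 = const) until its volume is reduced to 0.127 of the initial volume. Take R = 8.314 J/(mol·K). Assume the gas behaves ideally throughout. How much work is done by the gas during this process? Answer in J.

P₁ = nRT₁/V₁ = 3.43×8.314×335/11.1 = 861 kPa.
Polytropic n=1.18: T₂ = T₁(V₁/V₂)^(n−1) = 335×(7.87)^0.18 = 486 K; P₂ = P₁(V₁/V₂)^n = 9830 kPa.
W = (P₁V₁−P₂V₂)/(n−1) = (861×11.1−9830×1.41)/0.18 = -23900 J.

-23900 J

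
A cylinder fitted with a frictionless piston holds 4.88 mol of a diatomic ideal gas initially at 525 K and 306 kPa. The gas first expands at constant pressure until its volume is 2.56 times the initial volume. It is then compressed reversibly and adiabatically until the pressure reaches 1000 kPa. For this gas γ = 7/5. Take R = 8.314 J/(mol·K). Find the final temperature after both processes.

1890 K

V₁ = nRT₁/P₁ = 4.88×8.314×525/306 = 69.6 L.
Step 1 — Isobaric: P stays 306 kPa; V/T = const ⇒ T₂ = 1340 K, V₂ = 178 L.
W = PΔV = 306×(178−69.6) kPa·L = 33200 J.
ΔU = nCvΔT = 4.88×20.8×(1340−525) = 83100 J.
Q = ΔU + W = nCpΔT = 116000 J.
State after step 1: P = 306 kPa, V = 178 L, T = 1340 K.
Step 2 — Adiabatic: T₂/T₁ = (P₂/P₁)^((γ−1)/γ) ⇒ T₂ = 1340×(3.27)^0.286 = 1890 K; V₂ = 76.5 L.
ΔU = nCvΔT = 4.88×20.8×(1890−1340) = 54900 J.
Q = 0 for an adiabatic process, so W = −ΔU = -54900 J.
Net over both steps: W = -21700 J, Q = 116000 J, ΔU = 138000 J.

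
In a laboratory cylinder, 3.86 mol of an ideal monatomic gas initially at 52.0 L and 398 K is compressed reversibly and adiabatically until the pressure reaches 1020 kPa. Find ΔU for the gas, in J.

14700 J

P₁ = nRT₁/V₁ = 3.86×8.314×398/52.0 = 246 kPa.
Adiabatic: T₂/T₁ = (P₂/P₁)^((γ−1)/γ) ⇒ T₂ = 398×(4.15)^0.400 = 703 K; V₂ = 22.1 L.
For an ideal gas ΔU = nCvΔT with Cv = (3/2)R = 12.5 J/(mol·K).
ΔU = 3.86×12.5×(703−398) = 14700 J.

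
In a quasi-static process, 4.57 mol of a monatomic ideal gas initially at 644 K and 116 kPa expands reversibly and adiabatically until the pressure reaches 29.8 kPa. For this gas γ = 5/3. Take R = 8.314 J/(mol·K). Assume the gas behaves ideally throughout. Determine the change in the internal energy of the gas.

-15400 J

V₁ = nRT₁/P₁ = 4.57×8.314×644/116 = 211 L.
Adiabatic: T₂/T₁ = (P₂/P₁)^((γ−1)/γ) ⇒ T₂ = 644×(0.257)^0.400 = 374 K; V₂ = 477 L.
For an ideal gas ΔU = nCvΔT with Cv = (3/2)R = 12.5 J/(mol·K).
ΔU = 4.57×12.5×(374−644) = -15400 J.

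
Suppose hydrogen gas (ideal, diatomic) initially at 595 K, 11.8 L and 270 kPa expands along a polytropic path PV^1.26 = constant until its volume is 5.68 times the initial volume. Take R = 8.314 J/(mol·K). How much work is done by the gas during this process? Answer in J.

4450 J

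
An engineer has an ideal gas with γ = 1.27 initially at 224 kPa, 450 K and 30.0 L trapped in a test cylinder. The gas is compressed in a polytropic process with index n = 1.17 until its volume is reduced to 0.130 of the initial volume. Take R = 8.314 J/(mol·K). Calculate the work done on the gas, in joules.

n = P₁V₁/(RT₁) = 224×30.0/(8.314×450) = 1.80 mol.
Polytropic n=1.17: T₂ = T₁(V₁/V₂)^(n−1) = 450×(7.69)^0.17 = 637 K; P₂ = P₁(V₁/V₂)^n = 2440 kPa.
W = (P₁V₁−P₂V₂)/(n−1) = (224×30.0−2440×3.90)/0.17 = -16400 J.
Work done on the gas = −W_by = 16400 J.

16400 J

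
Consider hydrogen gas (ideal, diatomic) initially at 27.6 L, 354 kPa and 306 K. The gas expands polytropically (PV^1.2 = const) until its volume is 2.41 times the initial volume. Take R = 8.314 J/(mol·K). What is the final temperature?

Polytropic n=1.2: T₂ = T₁(V₁/V₂)^(n−1) = 306×(0.415)^0.20 = 257 K; P₂ = P₁(V₁/V₂)^n = 123 kPa.

257 K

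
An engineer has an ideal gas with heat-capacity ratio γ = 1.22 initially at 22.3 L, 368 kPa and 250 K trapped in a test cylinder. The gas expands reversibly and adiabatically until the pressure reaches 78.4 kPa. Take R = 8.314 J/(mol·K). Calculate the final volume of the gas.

Adiabatic: T₂/T₁ = (P₂/P₁)^((γ−1)/γ) ⇒ T₂ = 250×(0.213)^0.180 = 189 K; V₂ = 79.2 L.

79.2 L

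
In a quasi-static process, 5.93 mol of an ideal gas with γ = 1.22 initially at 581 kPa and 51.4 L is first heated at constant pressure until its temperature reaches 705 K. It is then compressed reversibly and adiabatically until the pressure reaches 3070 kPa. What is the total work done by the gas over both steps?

-50400 J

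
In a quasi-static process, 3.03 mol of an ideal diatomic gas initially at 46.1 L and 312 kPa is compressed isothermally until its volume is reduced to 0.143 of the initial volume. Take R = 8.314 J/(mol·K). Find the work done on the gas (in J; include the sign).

T₁ = P₁V₁/(nR) = 312×46.1/(3.03×8.314) = 571 K.
Isothermal: T stays 571 K; PV = const ⇒ V₂ = 6.59 L, P₂ = 2180 kPa.
W = nRT ln(V₂/V₁) = 3.03×8.314×571×ln(0.143) = -28000 J.
Work done on the gas = −W_by = 28000 J.

28000 J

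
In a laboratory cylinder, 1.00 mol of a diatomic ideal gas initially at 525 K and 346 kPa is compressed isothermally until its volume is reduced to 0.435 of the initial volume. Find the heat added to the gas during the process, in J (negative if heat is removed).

-3630 J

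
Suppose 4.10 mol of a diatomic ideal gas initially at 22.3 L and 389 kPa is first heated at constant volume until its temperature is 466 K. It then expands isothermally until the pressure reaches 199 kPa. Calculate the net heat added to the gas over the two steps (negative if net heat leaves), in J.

T₁ = P₁V₁/(nR) = 389×22.3/(4.10×8.314) = 254 K.
Step 1 — Isochoric: V stays 22.3 L; P/T = const ⇒ T₂ = 466 K, P₂ = 712 kPa.
W = 0 (no volume change).
ΔU = nCvΔT = 4.10×20.8×(466−254) = 18000 J.
Q = ΔU = 18000 J.
State after step 1: P = 712 kPa, V = 22.3 L, T = 466 K.
Step 2 — Isothermal: T stays 466 K; PV = const ⇒ V₂ = 79.8 L, P₂ = 199 kPa.
ΔU = 0 (ideal gas, T constant).
W = nRT ln(V₂/V₁) = 4.10×8.314×466×ln(3.58) = 20300 J.
Q = ΔU + W = 20300 J.
Net over both steps: W = 20300 J, Q = 38300 J, ΔU = 18000 J.

38300 J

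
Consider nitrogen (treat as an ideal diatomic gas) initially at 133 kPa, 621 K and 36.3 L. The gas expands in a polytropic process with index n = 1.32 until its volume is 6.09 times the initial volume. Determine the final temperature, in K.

Polytropic n=1.32: T₂ = T₁(V₁/V₂)^(n−1) = 621×(0.164)^0.32 = 348 K; P₂ = P₁(V₁/V₂)^n = 12.3 kPa.

348 K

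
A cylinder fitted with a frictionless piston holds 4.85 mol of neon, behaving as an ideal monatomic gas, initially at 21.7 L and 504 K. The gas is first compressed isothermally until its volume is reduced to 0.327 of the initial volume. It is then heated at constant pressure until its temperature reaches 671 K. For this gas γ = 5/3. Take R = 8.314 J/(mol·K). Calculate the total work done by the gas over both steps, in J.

P₁ = nRT₁/V₁ = 4.85×8.314×504/21.7 = 937 kPa.
Step 1 — Isothermal: T stays 504 K; PV = const ⇒ V₂ = 7.10 L, P₂ = 2860 kPa.
ΔU = 0 (ideal gas, T constant).
W = nRT ln(V₂/V₁) = 4.85×8.314×504×ln(0.327) = -22700 J.
Q = ΔU + W = -22700 J.
State after step 1: P = 2860 kPa, V = 7.10 L, T = 504 K.
Step 2 — Isobaric: P stays 2860 kPa; V/T = const ⇒ T₂ = 671 K, V₂ = 9.45 L.
W = PΔV = 2860×(9.45−7.10) kPa·L = 6730 J.
ΔU = nCvΔT = 4.85×12.5×(671−504) = 10100 J.
Q = ΔU + W = nCpΔT = 16800 J.
Net over both steps: W = -16000 J, Q = -5880 J, ΔU = 10100 J.

-16000 J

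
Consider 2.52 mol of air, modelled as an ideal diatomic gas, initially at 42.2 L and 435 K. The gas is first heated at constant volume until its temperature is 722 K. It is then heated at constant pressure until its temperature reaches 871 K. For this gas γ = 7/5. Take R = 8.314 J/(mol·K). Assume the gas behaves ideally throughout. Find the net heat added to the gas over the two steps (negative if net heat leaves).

P₁ = nRT₁/V₁ = 2.52×8.314×435/42.2 = 216 kPa.
Step 1 — Isochoric: V stays 42.2 L; P/T = const ⇒ T₂ = 722 K, P₂ = 358 kPa.
W = 0 (no volume change).
ΔU = nCvΔT = 2.52×20.8×(722−435) = 15000 J.
Q = ΔU = 15000 J.
State after step 1: P = 358 kPa, V = 42.2 L, T = 722 K.
Step 2 — Isobaric: P stays 358 kPa; V/T = const ⇒ T₂ = 871 K, V₂ = 50.9 L.
W = PΔV = 358×(50.9−42.2) kPa·L = 3120 J.
ΔU = nCvΔT = 2.52×20.8×(871−722) = 7800 J.
Q = ΔU + W = nCpΔT = 10900 J.
Net over both steps: W = 3120 J, Q = 26000 J, ΔU = 22800 J.

26000 J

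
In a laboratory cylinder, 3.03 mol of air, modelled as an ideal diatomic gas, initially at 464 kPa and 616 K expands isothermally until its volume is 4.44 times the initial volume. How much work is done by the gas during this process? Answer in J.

23100 J

V₁ = nRT₁/P₁ = 3.03×8.314×616/464 = 33.4 L.
Isothermal: T stays 616 K; PV = const ⇒ V₂ = 148 L, P₂ = 105 kPa.
W = nRT ln(V₂/V₁) = 3.03×8.314×616×ln(4.44) = 23100 J.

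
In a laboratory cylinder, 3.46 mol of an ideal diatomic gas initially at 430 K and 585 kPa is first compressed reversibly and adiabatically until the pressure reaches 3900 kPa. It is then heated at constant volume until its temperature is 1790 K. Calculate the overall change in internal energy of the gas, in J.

97800 J

V₁ = nRT₁/P₁ = 3.46×8.314×430/585 = 21.1 L.
Step 1 — Adiabatic: T₂/T₁ = (P₂/P₁)^((γ−1)/γ) ⇒ T₂ = 430×(6.67)^0.286 = 739 K; V₂ = 5.45 L.
ΔU = nCvΔT = 3.46×20.8×(739−430) = 22200 J.
Q = 0 for an adiabatic process, so W = −ΔU = -22200 J.
State after step 1: P = 3900 kPa, V = 5.45 L, T = 739 K.
Step 2 — Isochoric: V stays 5.45 L; P/T = const ⇒ T₂ = 1790 K, P₂ = 9440 kPa.
W = 0 (no volume change).
ΔU = nCvΔT = 3.46×20.8×(1790−739) = 75600 J.
Q = ΔU = 75600 J.
Net over both steps: W = -22200 J, Q = 75600 J, ΔU = 97800 J.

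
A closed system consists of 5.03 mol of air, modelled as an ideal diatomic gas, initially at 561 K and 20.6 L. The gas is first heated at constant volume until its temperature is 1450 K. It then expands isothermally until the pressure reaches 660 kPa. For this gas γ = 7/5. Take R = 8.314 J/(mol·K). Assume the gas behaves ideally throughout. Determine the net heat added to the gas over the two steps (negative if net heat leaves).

P₁ = nRT₁/V₁ = 5.03×8.314×561/20.6 = 1140 kPa.
Step 1 — Isochoric: V stays 20.6 L; P/T = const ⇒ T₂ = 1450 K, P₂ = 2940 kPa.
W = 0 (no volume change).
ΔU = nCvΔT = 5.03×20.8×(1450−561) = 92900 J.
Q = ΔU = 92900 J.
State after step 1: P = 2940 kPa, V = 20.6 L, T = 1450 K.
Step 2 — Isothermal: T stays 1450 K; PV = const ⇒ V₂ = 91.9 L, P₂ = 660 kPa.
ΔU = 0 (ideal gas, T constant).
W = nRT ln(V₂/V₁) = 5.03×8.314×1450×ln(4.46) = 90700 J.
Q = ΔU + W = 90700 J.
Net over both steps: W = 90700 J, Q = 184000 J, ΔU = 92900 J.

184000 J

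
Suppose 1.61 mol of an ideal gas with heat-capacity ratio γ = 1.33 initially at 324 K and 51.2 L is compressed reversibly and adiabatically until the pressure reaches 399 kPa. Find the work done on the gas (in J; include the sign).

6160 J

P₁ = nRT₁/V₁ = 1.61×8.314×324/51.2 = 84.7 kPa.
Adiabatic: T₂/T₁ = (P₂/P₁)^((γ−1)/γ) ⇒ T₂ = 324×(4.71)^0.248 = 476 K; V₂ = 16.0 L.
ΔU = nCvΔT = 1.61×25.2×(476−324) = 6160 J.
Q = 0 for an adiabatic process, so W = −ΔU = -6160 J.
Work done on the gas = −W_by = 6160 J.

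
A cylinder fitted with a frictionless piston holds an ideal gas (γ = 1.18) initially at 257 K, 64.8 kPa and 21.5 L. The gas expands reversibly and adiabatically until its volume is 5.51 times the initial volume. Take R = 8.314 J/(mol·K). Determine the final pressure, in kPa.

Adiabatic: TV^(γ−1) = const ⇒ T₂ = 257×(0.181)^0.180 = 189 K; PV^γ = const ⇒ P₂ = 8.65 kPa.

8.65 kPa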